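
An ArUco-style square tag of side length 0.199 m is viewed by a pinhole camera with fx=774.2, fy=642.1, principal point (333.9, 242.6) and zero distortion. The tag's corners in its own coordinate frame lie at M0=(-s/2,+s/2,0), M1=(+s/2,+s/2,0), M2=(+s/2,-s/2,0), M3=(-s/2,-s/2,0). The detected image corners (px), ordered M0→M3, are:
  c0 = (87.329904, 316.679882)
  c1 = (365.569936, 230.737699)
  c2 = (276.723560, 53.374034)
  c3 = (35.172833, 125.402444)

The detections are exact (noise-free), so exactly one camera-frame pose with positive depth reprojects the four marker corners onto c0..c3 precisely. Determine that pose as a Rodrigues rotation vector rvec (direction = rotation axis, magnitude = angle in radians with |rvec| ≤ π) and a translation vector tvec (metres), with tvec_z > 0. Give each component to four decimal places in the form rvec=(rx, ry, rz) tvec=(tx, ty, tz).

rvec=(-0.4240, 0.0382, -0.3593) tvec=(-0.1048, -0.0595, 0.5621)

Intrinsics K: fx=774.2, fy=642.1, cx=333.9, cy=242.6
Marker side s = 0.199 m; corners in marker frame (Z=0):
  M0 = (-0.0995, +0.0995, 0)
  M1 = (+0.0995, +0.0995, 0)
  M2 = (+0.0995, -0.0995, 0)
  M3 = (-0.0995, -0.0995, 0)
Detected image corners:
  c0 = (87.329904, 316.679882) px
  c1 = (365.569936, 230.737699) px
  c2 = (276.723560, 53.374034) px
  c3 = (35.172833, 125.402444) px
Planar DLT: solve 8×8 A·h = b for H (H[2,2]=1):
  H  [+1312.23702 +215.76284 +189.51935]
  H  [-382.12629 +793.88563 +174.61029]
  H  [+0.06749 -0.72770 +1.00000]
B = K⁻¹H; ‖b₁‖=1.778983, ‖b₂‖=1.778983; λ = 2/(‖b₁‖+‖b₂‖) = 0.562119, sign → tz>0 ⇒ λ=+0.562119
r₁ = λ·B[:,0] = (+0.93641,-0.34886,+0.03794); r₂ = λ·B[:,1] = (+0.33308,+0.84955,-0.40906)
r₃ = r₁×r₂ = (+0.11047,+0.39568,+0.91172); SVD([r₁ r₂ r₃]) → R = UVᵀ:
  R  [+0.93641 +0.33308 +0.11047]
  R  [-0.34886 +0.84955 +0.39568]
  R  [+0.03794 -0.40906 +0.91172]
t = (-0.10483, -0.05952, +0.56212) m
tr R = 2.697674; θ = arccos((tr R − 1)/2) = 0.557014 rad = 31.915°
axis k = ((R−Rᵀ)₃₂, (R−Rᵀ)₁₃, (R−Rᵀ)₂₁) / (2 sinθ) = (-0.761117, +0.068601, -0.644977)
rvec = θ·k = (-0.423953, +0.038212, -0.359261)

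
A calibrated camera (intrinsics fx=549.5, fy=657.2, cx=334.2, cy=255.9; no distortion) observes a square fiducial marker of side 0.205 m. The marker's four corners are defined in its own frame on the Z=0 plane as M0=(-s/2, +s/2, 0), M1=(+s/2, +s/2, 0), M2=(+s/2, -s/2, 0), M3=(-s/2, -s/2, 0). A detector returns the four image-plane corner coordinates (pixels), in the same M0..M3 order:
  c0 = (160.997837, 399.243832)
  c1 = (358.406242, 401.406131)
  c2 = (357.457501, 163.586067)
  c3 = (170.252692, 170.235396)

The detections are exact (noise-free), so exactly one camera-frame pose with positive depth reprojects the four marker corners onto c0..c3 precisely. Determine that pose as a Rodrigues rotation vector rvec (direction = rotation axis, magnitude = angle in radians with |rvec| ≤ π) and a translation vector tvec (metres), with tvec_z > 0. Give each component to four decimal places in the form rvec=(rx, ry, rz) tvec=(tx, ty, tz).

rvec=(-0.1515, 0.1084, -0.0064) tvec=(-0.0776, 0.0215, 0.5745)

Intrinsics K: fx=549.5, fy=657.2, cx=334.2, cy=255.9
Marker side s = 0.205 m; corners in marker frame (Z=0):
  M0 = (-0.1025, +0.1025, 0)
  M1 = (+0.1025, +0.1025, 0)
  M2 = (+0.1025, -0.1025, 0)
  M3 = (-0.1025, -0.1025, 0)
Detected image corners:
  c0 = (160.997837, 399.243832) px
  c1 = (358.406242, 401.406131) px
  c2 = (357.457501, 163.586067) px
  c3 = (170.252692, 170.235396) px
Planar DLT: solve 8×8 A·h = b for H (H[2,2]=1):
  H  [+888.54223 -89.54505 +259.99467]
  H  [-64.46820 +1063.64424 +280.49491]
  H  [-0.18668 -0.26286 +1.00000]
B = K⁻¹H; ‖b₁‖=1.740762, ‖b₂‖=1.740762; λ = 2/(‖b₁‖+‖b₂‖) = 0.574461, sign → tz>0 ⇒ λ=+0.574461
r₁ = λ·B[:,0] = (+0.99413,-0.01460,-0.10724); r₂ = λ·B[:,1] = (-0.00178,+0.98853,-0.15100)
r₃ = r₁×r₂ = (+0.10821,+0.15030,+0.98270); SVD([r₁ r₂ r₃]) → R = UVᵀ:
  R  [+0.99413 -0.00178 +0.10821]
  R  [-0.01460 +0.98853 +0.15030]
  R  [-0.10724 -0.15100 +0.98270]
t = (-0.07758, +0.02150, +0.57446) m
tr R = 2.965358; θ = arccos((tr R − 1)/2) = 0.186394 rad = 10.680°
axis k = ((R−Rᵀ)₃₂, (R−Rᵀ)₁₃, (R−Rᵀ)₂₁) / (2 sinθ) = (-0.812947, +0.581310, -0.034588)
rvec = θ·k = (-0.151528, +0.108353, -0.006447)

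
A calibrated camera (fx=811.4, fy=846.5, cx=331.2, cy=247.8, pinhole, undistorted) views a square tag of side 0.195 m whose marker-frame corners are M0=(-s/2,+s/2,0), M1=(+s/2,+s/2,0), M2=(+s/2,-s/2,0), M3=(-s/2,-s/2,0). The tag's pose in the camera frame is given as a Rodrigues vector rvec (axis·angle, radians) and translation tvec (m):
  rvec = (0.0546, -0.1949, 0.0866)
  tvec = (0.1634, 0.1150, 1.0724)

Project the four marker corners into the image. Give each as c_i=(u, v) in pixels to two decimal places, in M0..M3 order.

c0=(376.62, 411.16) c1=(516.14, 417.61) c2=(530.94, 267.94) c3=(390.77, 255.99)

Intrinsics K: fx=811.4, fy=846.5, cx=331.2, cy=247.8
Marker side s = 0.195 m; corners in marker frame (Z=0):
  M0 = (-0.0975, +0.0975, 0)
  M1 = (+0.0975, +0.0975, 0)
  M2 = (+0.0975, -0.0975, 0)
  M3 = (-0.0975, -0.0975, 0)
rvec = (0.0546, -0.1949, 0.0866), |rvec| = θ = 0.22015 rad = 12.614°
Rodrigues: sinθ=0.21838, 1−cosθ=0.02414; R = I + sinθ·[k]× + (1−cosθ)·[k]×²:
    [+0.97735 -0.09120 -0.19097]
    [+0.08060 +0.99478 -0.06257]
    [+0.19568 +0.04575 +0.97960]
t = (0.1634, 0.1150, 1.0724) m
M0: Pc = R·M0+t = (+0.05922, +0.20413, +1.05778); u = 811.4·(+0.05922)/1.05778 + 331.2 = 376.6235, v = 846.5·(+0.20413)/1.05778 + 247.8 = 411.1588
M1: Pc = R·M1+t = (+0.24980, +0.21985, +1.09594); u = 811.4·(+0.24980)/1.09594 + 331.2 = 516.1437, v = 846.5·(+0.21985)/1.09594 + 247.8 = 417.6112
M2: Pc = R·M2+t = (+0.26758, +0.02587, +1.08702); u = 811.4·(+0.26758)/1.08702 + 331.2 = 530.9367, v = 846.5·(+0.02587)/1.08702 + 247.8 = 267.9441
M3: Pc = R·M3+t = (+0.07700, +0.01015, +1.04886); u = 811.4·(+0.07700)/1.04886 + 331.2 = 390.7678, v = 846.5·(+0.01015)/1.04886 + 247.8 = 255.9918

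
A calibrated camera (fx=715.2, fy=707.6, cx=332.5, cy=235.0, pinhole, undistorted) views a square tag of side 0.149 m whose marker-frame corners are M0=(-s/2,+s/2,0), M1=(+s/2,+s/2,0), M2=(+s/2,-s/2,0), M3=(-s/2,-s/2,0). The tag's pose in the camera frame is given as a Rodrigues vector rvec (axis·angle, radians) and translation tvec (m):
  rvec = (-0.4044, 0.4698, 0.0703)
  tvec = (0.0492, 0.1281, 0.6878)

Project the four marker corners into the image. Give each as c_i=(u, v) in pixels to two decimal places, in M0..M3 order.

Intrinsics K: fx=715.2, fy=707.6, cx=332.5, cy=235.0
Marker side s = 0.149 m; corners in marker frame (Z=0):
  M0 = (-0.0745, +0.0745, 0)
  M1 = (+0.0745, +0.0745, 0)
  M2 = (+0.0745, -0.0745, 0)
  M3 = (-0.0745, -0.0745, 0)
rvec = (-0.4044, 0.4698, 0.0703), |rvec| = θ = 0.62385 rad = 35.744°
Rodrigues: sinθ=0.58417, 1−cosθ=0.18837; R = I + sinθ·[k]× + (1−cosθ)·[k]×²:
    [+0.89079 -0.15778 +0.42615]
    [-0.02612 +0.91846 +0.39466]
    [-0.45367 -0.36269 +0.81403]
t = (0.0492, 0.1281, 0.6878) m
M0: Pc = R·M0+t = (-0.02892, +0.19847, +0.69458); u = 715.2·(-0.02892)/0.69458 + 332.5 = 302.7233, v = 707.6·(+0.19847)/0.69458 + 235.0 = 437.1921
M1: Pc = R·M1+t = (+0.10381, +0.19458, +0.62698); u = 715.2·(+0.10381)/0.62698 + 332.5 = 450.9152, v = 707.6·(+0.19458)/0.62698 + 235.0 = 454.5982
M2: Pc = R·M2+t = (+0.12732, +0.05773, +0.68102); u = 715.2·(+0.12732)/0.68102 + 332.5 = 466.2078, v = 707.6·(+0.05773)/0.68102 + 235.0 = 294.9817
M3: Pc = R·M3+t = (-0.00541, +0.06162, +0.74862); u = 715.2·(-0.00541)/0.74862 + 332.5 = 327.3326, v = 707.6·(+0.06162)/0.74862 + 235.0 = 293.2449

c0=(302.72, 437.19) c1=(450.92, 454.60) c2=(466.21, 294.98) c3=(327.33, 293.24)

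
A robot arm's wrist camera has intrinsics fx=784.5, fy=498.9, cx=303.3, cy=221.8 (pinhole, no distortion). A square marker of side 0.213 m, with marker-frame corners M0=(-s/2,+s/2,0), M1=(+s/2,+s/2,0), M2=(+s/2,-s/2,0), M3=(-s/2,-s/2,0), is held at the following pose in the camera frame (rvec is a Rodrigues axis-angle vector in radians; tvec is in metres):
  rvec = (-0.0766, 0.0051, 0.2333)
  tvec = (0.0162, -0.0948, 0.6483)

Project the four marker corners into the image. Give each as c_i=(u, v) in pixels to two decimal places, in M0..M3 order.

Intrinsics K: fx=784.5, fy=498.9, cx=303.3, cy=221.8
Marker side s = 0.213 m; corners in marker frame (Z=0):
  M0 = (-0.1065, +0.1065, 0)
  M1 = (+0.1065, +0.1065, 0)
  M2 = (+0.1065, -0.1065, 0)
  M3 = (-0.1065, -0.1065, 0)
rvec = (-0.0766, 0.0051, 0.2333), |rvec| = θ = 0.24561 rad = 14.072°
Rodrigues: sinθ=0.24314, 1−cosθ=0.03001; R = I + sinθ·[k]× + (1−cosθ)·[k]×²:
    [+0.97291 -0.23116 -0.00384]
    [+0.23077 +0.97000 +0.07642]
    [-0.01394 -0.07524 +0.99707]
t = (0.0162, -0.0948, 0.6483) m
M0: Pc = R·M0+t = (-0.11203, -0.01607, +0.64177); u = 784.5·(-0.11203)/0.64177 + 303.3 = 166.3512, v = 498.9·(-0.01607)/0.64177 + 221.8 = 209.3064
M1: Pc = R·M1+t = (+0.09520, +0.03308, +0.63880); u = 784.5·(+0.09520)/0.63880 + 303.3 = 420.2091, v = 498.9·(+0.03308)/0.63880 + 221.8 = 247.6368
M2: Pc = R·M2+t = (+0.14443, -0.17353, +0.65483); u = 784.5·(+0.14443)/0.65483 + 303.3 = 476.3340, v = 498.9·(-0.17353)/0.65483 + 221.8 = 89.5922
M3: Pc = R·M3+t = (-0.06280, -0.22268, +0.65780); u = 784.5·(-0.06280)/0.65780 + 303.3 = 228.4076, v = 498.9·(-0.22268)/0.65780 + 221.8 = 52.9091

c0=(166.35, 209.31) c1=(420.21, 247.64) c2=(476.33, 89.59) c3=(228.41, 52.91)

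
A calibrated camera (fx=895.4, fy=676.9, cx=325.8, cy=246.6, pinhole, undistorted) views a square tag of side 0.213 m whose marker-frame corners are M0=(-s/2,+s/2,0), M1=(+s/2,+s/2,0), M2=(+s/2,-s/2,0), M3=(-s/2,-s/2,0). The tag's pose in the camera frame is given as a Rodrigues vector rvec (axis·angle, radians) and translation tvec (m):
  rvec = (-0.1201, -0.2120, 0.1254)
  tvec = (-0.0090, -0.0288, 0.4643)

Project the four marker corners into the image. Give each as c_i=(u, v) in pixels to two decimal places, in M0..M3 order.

c0=(66.57, 343.80) c1=(482.29, 376.65) c2=(515.92, 85.22) c3=(128.92, 26.95)

Intrinsics K: fx=895.4, fy=676.9, cx=325.8, cy=246.6
Marker side s = 0.213 m; corners in marker frame (Z=0):
  M0 = (-0.1065, +0.1065, 0)
  M1 = (+0.1065, +0.1065, 0)
  M2 = (+0.1065, -0.1065, 0)
  M3 = (-0.1065, -0.1065, 0)
rvec = (-0.1201, -0.2120, 0.1254), |rvec| = θ = 0.27403 rad = 15.701°
Rodrigues: sinθ=0.27061, 1−cosθ=0.03731; R = I + sinθ·[k]× + (1−cosθ)·[k]×²:
    [+0.96985 -0.11119 -0.21684]
    [+0.13649 +0.98502 +0.10539]
    [+0.20187 -0.13181 +0.97050]
t = (-0.0090, -0.0288, 0.4643) m
M0: Pc = R·M0+t = (-0.12413, +0.06157, +0.42876); u = 895.4·(-0.12413)/0.42876 + 325.8 = 66.5733, v = 676.9·(+0.06157)/0.42876 + 246.6 = 343.8002
M1: Pc = R·M1+t = (+0.08245, +0.09064, +0.47176); u = 895.4·(+0.08245)/0.47176 + 325.8 = 482.2863, v = 676.9·(+0.09064)/0.47176 + 246.6 = 376.6542
M2: Pc = R·M2+t = (+0.10613, -0.11917, +0.49984); u = 895.4·(+0.10613)/0.49984 + 325.8 = 515.9208, v = 676.9·(-0.11917)/0.49984 + 246.6 = 85.2170
M3: Pc = R·M3+t = (-0.10045, -0.14824, +0.45684); u = 895.4·(-0.10045)/0.45684 + 325.8 = 128.9221, v = 676.9·(-0.14824)/0.45684 + 246.6 = 26.9512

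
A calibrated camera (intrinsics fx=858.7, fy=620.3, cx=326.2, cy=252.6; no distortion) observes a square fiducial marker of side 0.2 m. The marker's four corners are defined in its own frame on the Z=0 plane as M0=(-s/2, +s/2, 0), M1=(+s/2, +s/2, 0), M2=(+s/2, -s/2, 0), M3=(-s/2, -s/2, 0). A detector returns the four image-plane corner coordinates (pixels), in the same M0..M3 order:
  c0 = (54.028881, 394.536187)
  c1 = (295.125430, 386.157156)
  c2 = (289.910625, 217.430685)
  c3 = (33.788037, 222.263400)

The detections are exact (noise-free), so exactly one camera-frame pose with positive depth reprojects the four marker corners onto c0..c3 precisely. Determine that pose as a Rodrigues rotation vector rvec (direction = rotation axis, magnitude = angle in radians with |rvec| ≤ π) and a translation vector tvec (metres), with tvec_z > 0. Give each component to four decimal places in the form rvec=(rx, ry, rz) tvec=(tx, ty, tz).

Intrinsics K: fx=858.7, fy=620.3, cx=326.2, cy=252.6
Marker side s = 0.2 m; corners in marker frame (Z=0):
  M0 = (-0.1000, +0.1000, 0)
  M1 = (+0.1000, +0.1000, 0)
  M2 = (+0.1000, -0.1000, 0)
  M3 = (-0.1000, -0.1000, 0)
Detected image corners:
  c0 = (54.028881, 394.536187) px
  c1 = (295.125430, 386.157156) px
  c2 = (289.910625, 217.430685) px
  c3 = (33.788037, 222.263400) px
Planar DLT: solve 8×8 A·h = b for H (H[2,2]=1):
  H  [+1261.35963 +113.04516 +169.83724]
  H  [+1.93970 +942.79278 +307.58458]
  H  [+0.11548 +0.29629 +1.00000]
B = K⁻¹H; ‖b₁‖=1.430395, ‖b₂‖=1.430395; λ = 2/(‖b₁‖+‖b₂‖) = 0.699107, sign → tz>0 ⇒ λ=+0.699107
r₁ = λ·B[:,0] = (+0.99626,-0.03069,+0.08073); r₂ = λ·B[:,1] = (+0.01335,+0.97822,+0.20714)
r₃ = r₁×r₂ = (-0.08533,-0.20529,+0.97498); SVD([r₁ r₂ r₃]) → R = UVᵀ:
  R  [+0.99626 +0.01335 -0.08533]
  R  [-0.03069 +0.97822 -0.20529]
  R  [+0.08073 +0.20714 +0.97498]
t = (-0.12730, +0.06197, +0.69911) m
tr R = 2.949459; θ = arccos((tr R − 1)/2) = 0.225289 rad = 12.908°
axis k = ((R−Rᵀ)₃₂, (R−Rᵀ)₁₃, (R−Rᵀ)₂₁) / (2 sinθ) = (+0.923111, -0.371686, -0.098567)
rvec = θ·k = (+0.207967, -0.083737, -0.022206)

rvec=(0.2080, -0.0837, -0.0222) tvec=(-0.1273, 0.0620, 0.6991)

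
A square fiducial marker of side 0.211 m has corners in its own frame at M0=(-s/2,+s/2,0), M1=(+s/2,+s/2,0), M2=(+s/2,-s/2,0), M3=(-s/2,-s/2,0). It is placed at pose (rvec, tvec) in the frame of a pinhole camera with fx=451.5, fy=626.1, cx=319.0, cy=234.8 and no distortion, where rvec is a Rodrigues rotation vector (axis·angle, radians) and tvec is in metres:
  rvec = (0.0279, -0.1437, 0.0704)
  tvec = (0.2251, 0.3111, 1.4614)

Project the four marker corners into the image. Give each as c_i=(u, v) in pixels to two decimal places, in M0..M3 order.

c0=(354.33, 411.62) c1=(417.19, 414.07) c2=(422.17, 325.30) c3=(359.20, 320.97)

Intrinsics K: fx=451.5, fy=626.1, cx=319.0, cy=234.8
Marker side s = 0.211 m; corners in marker frame (Z=0):
  M0 = (-0.1055, +0.1055, 0)
  M1 = (+0.1055, +0.1055, 0)
  M2 = (+0.1055, -0.1055, 0)
  M3 = (-0.1055, -0.1055, 0)
rvec = (0.0279, -0.1437, 0.0704), |rvec| = θ = 0.16243 rad = 9.307°
Rodrigues: sinθ=0.16172, 1−cosθ=0.01316; R = I + sinθ·[k]× + (1−cosθ)·[k]×²:
    [+0.98723 -0.07209 -0.14209]
    [+0.06809 +0.99714 -0.03282]
    [+0.14405 +0.02273 +0.98931]
t = (0.2251, 0.3111, 1.4614) m
M0: Pc = R·M0+t = (+0.11334, +0.40911, +1.44860); u = 451.5·(+0.11334)/1.44860 + 319.0 = 354.3265, v = 626.1·(+0.40911)/1.44860 + 234.8 = 411.6235
M1: Pc = R·M1+t = (+0.32165, +0.42348, +1.47900); u = 451.5·(+0.32165)/1.47900 + 319.0 = 417.1906, v = 626.1·(+0.42348)/1.47900 + 234.8 = 414.0716
M2: Pc = R·M2+t = (+0.33686, +0.21309, +1.47420); u = 451.5·(+0.33686)/1.47420 + 319.0 = 422.1688, v = 626.1·(+0.21309)/1.47420 + 234.8 = 325.2985
M3: Pc = R·M3+t = (+0.12855, +0.19872, +1.44380); u = 451.5·(+0.12855)/1.44380 + 319.0 = 359.2006, v = 626.1·(+0.19872)/1.44380 + 234.8 = 320.9734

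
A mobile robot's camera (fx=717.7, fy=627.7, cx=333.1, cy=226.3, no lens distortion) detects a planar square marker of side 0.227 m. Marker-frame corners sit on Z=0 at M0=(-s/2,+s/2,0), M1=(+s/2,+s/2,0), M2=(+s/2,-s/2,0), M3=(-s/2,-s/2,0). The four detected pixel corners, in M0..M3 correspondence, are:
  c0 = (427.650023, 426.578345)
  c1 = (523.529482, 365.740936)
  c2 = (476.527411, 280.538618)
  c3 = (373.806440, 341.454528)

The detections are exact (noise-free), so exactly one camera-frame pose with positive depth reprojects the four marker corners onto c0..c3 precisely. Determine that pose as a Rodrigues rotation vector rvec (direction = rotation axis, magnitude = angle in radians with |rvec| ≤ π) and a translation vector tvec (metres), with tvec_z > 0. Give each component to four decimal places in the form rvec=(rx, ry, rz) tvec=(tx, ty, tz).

rvec=(0.2382, -0.2832, -0.5198) tvec=(0.2167, 0.2666, 1.3092)

Intrinsics K: fx=717.7, fy=627.7, cx=333.1, cy=226.3
Marker side s = 0.227 m; corners in marker frame (Z=0):
  M0 = (-0.1135, +0.1135, 0)
  M1 = (+0.1135, +0.1135, 0)
  M2 = (+0.1135, -0.1135, 0)
  M3 = (-0.1135, -0.1135, 0)
Detected image corners:
  c0 = (427.650023, 426.578345) px
  c1 = (523.529482, 365.740936) px
  c2 = (476.527411, 280.538618) px
  c3 = (373.806440, 341.454528) px
Planar DLT: solve 8×8 A·h = b for H (H[2,2]=1):
  H  [+507.41172 +322.83303 +451.90011]
  H  [-212.94566 +454.44170 +354.12202]
  H  [+0.15620 +0.22420 +1.00000]
B = K⁻¹H; ‖b₁‖=0.763845, ‖b₂‖=0.763845; λ = 2/(‖b₁‖+‖b₂‖) = 1.309167, sign → tz>0 ⇒ λ=+1.309167
r₁ = λ·B[:,0] = (+0.83067,-0.51786,+0.20449); r₂ = λ·B[:,1] = (+0.45266,+0.84199,+0.29351)
r₃ = r₁×r₂ = (-0.32418,-0.15124,+0.93383); SVD([r₁ r₂ r₃]) → R = UVᵀ:
  R  [+0.83067 +0.45266 -0.32418]
  R  [-0.51786 +0.84199 -0.15124]
  R  [+0.20449 +0.29351 +0.93383]
t = (+0.21670, +0.26659, +1.30917) m
tr R = 2.606487; θ = arccos((tr R − 1)/2) = 0.638075 rad = 36.559°
axis k = ((R−Rᵀ)₃₂, (R−Rᵀ)₁₃, (R−Rᵀ)₂₁) / (2 sinθ) = (+0.373335, -0.443775, -0.814668)
rvec = θ·k = (+0.238216, -0.283162, -0.519820)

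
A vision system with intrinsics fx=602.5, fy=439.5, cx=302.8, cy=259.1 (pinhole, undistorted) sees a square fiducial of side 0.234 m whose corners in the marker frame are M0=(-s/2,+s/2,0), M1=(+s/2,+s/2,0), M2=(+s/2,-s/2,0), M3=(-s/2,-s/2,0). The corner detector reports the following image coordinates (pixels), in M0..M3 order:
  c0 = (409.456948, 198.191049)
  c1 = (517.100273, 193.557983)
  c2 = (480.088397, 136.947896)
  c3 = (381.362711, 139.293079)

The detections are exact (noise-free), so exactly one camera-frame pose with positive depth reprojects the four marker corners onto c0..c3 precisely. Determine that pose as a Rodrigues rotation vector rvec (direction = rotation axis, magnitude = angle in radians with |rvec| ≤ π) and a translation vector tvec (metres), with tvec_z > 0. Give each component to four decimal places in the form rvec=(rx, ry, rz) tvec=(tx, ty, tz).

Intrinsics K: fx=602.5, fy=439.5, cx=302.8, cy=259.1
Marker side s = 0.234 m; corners in marker frame (Z=0):
  M0 = (-0.1170, +0.1170, 0)
  M1 = (+0.1170, +0.1170, 0)
  M2 = (+0.1170, -0.1170, 0)
  M3 = (-0.1170, -0.1170, 0)
Detected image corners:
  c0 = (409.456948, 198.191049) px
  c1 = (517.100273, 193.557983) px
  c2 = (480.088397, 136.947896) px
  c3 = (381.362711, 139.293079) px
Planar DLT: solve 8×8 A·h = b for H (H[2,2]=1):
  H  [+504.50568 -45.99559 +447.08270]
  H  [+9.41253 +177.45294 +165.56649]
  H  [+0.14423 -0.41484 +1.00000]
B = K⁻¹H; ‖b₁‖=0.780943, ‖b₂‖=0.780943; λ = 2/(‖b₁‖+‖b₂‖) = 1.280504, sign → tz>0 ⇒ λ=+1.280504
r₁ = λ·B[:,0] = (+0.97942,-0.08146,+0.18469); r₂ = λ·B[:,1] = (+0.16921,+0.83018,-0.53120)
r₃ = r₁×r₂ = (-0.11005,+0.55152,+0.82687); SVD([r₁ r₂ r₃]) → R = UVᵀ:
  R  [+0.97942 +0.16921 -0.11005]
  R  [-0.08146 +0.83018 +0.55152]
  R  [+0.18469 -0.53120 +0.82687]
t = (+0.30665, -0.27251, +1.28050) m
tr R = 2.636466; θ = arccos((tr R − 1)/2) = 0.612466 rad = 35.092°
axis k = ((R−Rᵀ)₃₂, (R−Rᵀ)₁₃, (R−Rᵀ)₂₁) / (2 sinθ) = (-0.941677, -0.256347, -0.218014)
rvec = θ·k = (-0.576745, -0.157004, -0.133526)

rvec=(-0.5767, -0.1570, -0.1335) tvec=(0.3066, -0.2725, 1.2805)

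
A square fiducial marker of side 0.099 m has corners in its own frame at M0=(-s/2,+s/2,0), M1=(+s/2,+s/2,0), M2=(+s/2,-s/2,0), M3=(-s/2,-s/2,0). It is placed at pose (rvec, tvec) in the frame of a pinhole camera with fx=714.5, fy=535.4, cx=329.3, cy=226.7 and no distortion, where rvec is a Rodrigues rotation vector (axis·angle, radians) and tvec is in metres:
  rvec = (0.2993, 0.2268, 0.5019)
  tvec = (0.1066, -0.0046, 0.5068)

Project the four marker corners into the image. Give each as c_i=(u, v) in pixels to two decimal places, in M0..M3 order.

Intrinsics K: fx=714.5, fy=535.4, cx=329.3, cy=226.7
Marker side s = 0.099 m; corners in marker frame (Z=0):
  M0 = (-0.0495, +0.0495, 0)
  M1 = (+0.0495, +0.0495, 0)
  M2 = (+0.0495, -0.0495, 0)
  M3 = (-0.0495, -0.0495, 0)
rvec = (0.2993, 0.2268, 0.5019), |rvec| = θ = 0.62684 rad = 35.915°
Rodrigues: sinθ=0.58658, 1−cosθ=0.19011; R = I + sinθ·[k]× + (1−cosθ)·[k]×²:
    [+0.85323 -0.43683 +0.28492]
    [+0.50252 +0.83478 -0.22501]
    [-0.13955 +0.33516 +0.93177]
t = (0.1066, -0.0046, 0.5068) m
M0: Pc = R·M0+t = (+0.04274, +0.01185, +0.53030); u = 714.5·(+0.04274)/0.53030 + 329.3 = 386.8888, v = 535.4·(+0.01185)/0.53030 + 226.7 = 238.6609
M1: Pc = R·M1+t = (+0.12721, +0.06160, +0.51648); u = 714.5·(+0.12721)/0.51648 + 329.3 = 505.2846, v = 535.4·(+0.06160)/0.51648 + 226.7 = 290.5521
M2: Pc = R·M2+t = (+0.17046, -0.02105, +0.48330); u = 714.5·(+0.17046)/0.48330 + 329.3 = 581.3003, v = 535.4·(-0.02105)/0.48330 + 226.7 = 203.3843
M3: Pc = R·M3+t = (+0.08599, -0.07080, +0.49712); u = 714.5·(+0.08599)/0.49712 + 329.3 = 452.8894, v = 535.4·(-0.07080)/0.49712 + 226.7 = 150.4522

c0=(386.89, 238.66) c1=(505.28, 290.55) c2=(581.30, 203.38) c3=(452.89, 150.45)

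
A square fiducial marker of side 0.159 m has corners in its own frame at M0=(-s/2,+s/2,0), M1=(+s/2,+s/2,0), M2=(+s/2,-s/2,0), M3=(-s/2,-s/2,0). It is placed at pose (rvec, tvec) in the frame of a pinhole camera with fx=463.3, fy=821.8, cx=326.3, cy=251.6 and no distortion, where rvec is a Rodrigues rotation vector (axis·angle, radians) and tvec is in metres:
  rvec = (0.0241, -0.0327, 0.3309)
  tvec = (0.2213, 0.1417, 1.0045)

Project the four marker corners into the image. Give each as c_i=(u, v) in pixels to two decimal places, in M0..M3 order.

Intrinsics K: fx=463.3, fy=821.8, cx=326.3, cy=251.6
Marker side s = 0.159 m; corners in marker frame (Z=0):
  M0 = (-0.0795, +0.0795, 0)
  M1 = (+0.0795, +0.0795, 0)
  M2 = (+0.0795, -0.0795, 0)
  M3 = (-0.0795, -0.0795, 0)
rvec = (0.0241, -0.0327, 0.3309), |rvec| = θ = 0.33338 rad = 19.101°
Rodrigues: sinθ=0.32724, 1−cosθ=0.05506; R = I + sinθ·[k]× + (1−cosθ)·[k]×²:
    [+0.94523 -0.32519 -0.02815]
    [+0.32441 +0.94547 -0.02902]
    [+0.03605 +0.01830 +0.99918]
t = (0.2213, 0.1417, 1.0045) m
M0: Pc = R·M0+t = (+0.12030, +0.19107, +1.00309); u = 463.3·(+0.12030)/1.00309 + 326.3 = 381.8640, v = 821.8·(+0.19107)/1.00309 + 251.6 = 408.1411
M1: Pc = R·M1+t = (+0.27059, +0.24266, +1.00882); u = 463.3·(+0.27059)/1.00882 + 326.3 = 450.5695, v = 821.8·(+0.24266)/1.00882 + 251.6 = 449.2710
M2: Pc = R·M2+t = (+0.32230, +0.09233, +1.00591); u = 463.3·(+0.32230)/1.00591 + 326.3 = 474.7435, v = 821.8·(+0.09233)/1.00591 + 251.6 = 327.0277
M3: Pc = R·M3+t = (+0.17201, +0.04074, +1.00018); u = 463.3·(+0.17201)/1.00018 + 326.3 = 405.9767, v = 821.8·(+0.04074)/1.00018 + 251.6 = 285.0776

c0=(381.86, 408.14) c1=(450.57, 449.27) c2=(474.74, 327.03) c3=(405.98, 285.08)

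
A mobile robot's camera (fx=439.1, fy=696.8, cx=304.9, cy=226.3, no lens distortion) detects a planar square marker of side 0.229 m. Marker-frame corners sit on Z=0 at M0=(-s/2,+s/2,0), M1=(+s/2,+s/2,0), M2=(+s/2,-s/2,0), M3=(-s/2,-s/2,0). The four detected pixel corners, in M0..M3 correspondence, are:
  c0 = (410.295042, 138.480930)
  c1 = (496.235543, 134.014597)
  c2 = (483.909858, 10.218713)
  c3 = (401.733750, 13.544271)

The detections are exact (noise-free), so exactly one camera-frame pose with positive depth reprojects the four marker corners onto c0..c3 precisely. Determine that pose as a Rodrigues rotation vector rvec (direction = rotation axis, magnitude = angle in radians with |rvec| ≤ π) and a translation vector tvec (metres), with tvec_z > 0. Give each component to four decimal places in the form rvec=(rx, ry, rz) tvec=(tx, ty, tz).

rvec=(-0.2387, -0.0352, -0.0420) tvec=(0.3846, -0.2601, 1.1795)

Intrinsics K: fx=439.1, fy=696.8, cx=304.9, cy=226.3
Marker side s = 0.229 m; corners in marker frame (Z=0):
  M0 = (-0.1145, +0.1145, 0)
  M1 = (+0.1145, +0.1145, 0)
  M2 = (+0.1145, -0.1145, 0)
  M3 = (-0.1145, -0.1145, 0)
Detected image corners:
  c0 = (410.295042, 138.480930) px
  c1 = (496.235543, 134.014597) px
  c2 = (483.909858, 10.218713) px
  c3 = (401.733750, 13.544271) px
Planar DLT: solve 8×8 A·h = b for H (H[2,2]=1):
  H  [+382.02171 -43.86396 +448.08676]
  H  [-14.45267 +528.27947 +72.63481]
  H  [+0.03380 -0.19976 +1.00000]
B = K⁻¹H; ‖b₁‖=0.847810, ‖b₂‖=0.847810; λ = 2/(‖b₁‖+‖b₂‖) = 1.179509, sign → tz>0 ⇒ λ=+1.179509
r₁ = λ·B[:,0] = (+0.99850,-0.03741,+0.03986); r₂ = λ·B[:,1] = (+0.04578,+0.97077,-0.23562)
r₃ = r₁×r₂ = (-0.02988,+0.23709,+0.97103); SVD([r₁ r₂ r₃]) → R = UVᵀ:
  R  [+0.99850 +0.04578 -0.02988]
  R  [-0.03741 +0.97077 +0.23709]
  R  [+0.03986 -0.23562 +0.97103]
t = (+0.38463, -0.26012, +1.17951) m
tr R = 2.940300; θ = arccos((tr R − 1)/2) = 0.244948 rad = 14.035°
axis k = ((R−Rᵀ)₃₂, (R−Rᵀ)₁₃, (R−Rᵀ)₂₁) / (2 sinθ) = (-0.974627, -0.143809, -0.171523)
rvec = θ·k = (-0.238733, -0.035226, -0.042014)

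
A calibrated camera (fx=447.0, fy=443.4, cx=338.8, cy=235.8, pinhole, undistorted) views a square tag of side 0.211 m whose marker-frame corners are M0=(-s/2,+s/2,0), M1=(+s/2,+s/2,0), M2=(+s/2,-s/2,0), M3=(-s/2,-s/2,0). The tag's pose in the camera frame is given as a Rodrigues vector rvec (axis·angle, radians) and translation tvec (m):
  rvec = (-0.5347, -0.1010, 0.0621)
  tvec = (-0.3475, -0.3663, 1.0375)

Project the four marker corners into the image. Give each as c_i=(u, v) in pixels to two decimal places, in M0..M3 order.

Intrinsics K: fx=447.0, fy=443.4, cx=338.8, cy=235.8
Marker side s = 0.211 m; corners in marker frame (Z=0):
  M0 = (-0.1055, +0.1055, 0)
  M1 = (+0.1055, +0.1055, 0)
  M2 = (+0.1055, -0.1055, 0)
  M3 = (-0.1055, -0.1055, 0)
rvec = (-0.5347, -0.1010, 0.0621), |rvec| = θ = 0.54769 rad = 31.380°
Rodrigues: sinθ=0.52071, 1−cosθ=0.14627; R = I + sinθ·[k]× + (1−cosθ)·[k]×²:
    [+0.99315 -0.03271 -0.11222]
    [+0.08538 +0.85871 +0.50531]
    [+0.07983 -0.51142 +0.85561]
t = (-0.3475, -0.3663, 1.0375) m
M0: Pc = R·M0+t = (-0.45573, -0.28471, +0.97512); u = 447.0·(-0.45573)/0.97512 + 338.8 = 129.8927, v = 443.4·(-0.28471)/0.97512 + 235.8 = 106.3372
M1: Pc = R·M1+t = (-0.24617, -0.26670, +0.99197); u = 447.0·(-0.24617)/0.99197 + 338.8 = 227.8692, v = 443.4·(-0.26670)/0.99197 + 235.8 = 116.5879
M2: Pc = R·M2+t = (-0.23927, -0.44789, +1.09988); u = 447.0·(-0.23927)/1.09988 + 338.8 = 241.5575, v = 443.4·(-0.44789)/1.09988 + 235.8 = 55.2411
M3: Pc = R·M3+t = (-0.44883, -0.46590, +1.08303); u = 447.0·(-0.44883)/1.08303 + 338.8 = 153.5560, v = 443.4·(-0.46590)/1.08303 + 235.8 = 45.0576

c0=(129.89, 106.34) c1=(227.87, 116.59) c2=(241.56, 55.24) c3=(153.56, 45.06)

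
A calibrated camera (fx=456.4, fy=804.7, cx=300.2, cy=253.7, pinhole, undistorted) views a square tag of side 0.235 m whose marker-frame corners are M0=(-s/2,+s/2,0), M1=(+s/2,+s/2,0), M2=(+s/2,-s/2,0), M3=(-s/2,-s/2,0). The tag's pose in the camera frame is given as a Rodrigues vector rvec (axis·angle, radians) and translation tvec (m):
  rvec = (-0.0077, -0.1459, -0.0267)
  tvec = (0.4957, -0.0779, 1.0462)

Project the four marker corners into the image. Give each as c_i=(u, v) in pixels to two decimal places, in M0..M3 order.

c0=(470.03, 287.04) c1=(564.39, 281.34) c2=(561.32, 103.63) c3=(466.98, 103.44)

Intrinsics K: fx=456.4, fy=804.7, cx=300.2, cy=253.7
Marker side s = 0.235 m; corners in marker frame (Z=0):
  M0 = (-0.1175, +0.1175, 0)
  M1 = (+0.1175, +0.1175, 0)
  M2 = (+0.1175, -0.1175, 0)
  M3 = (-0.1175, -0.1175, 0)
rvec = (-0.0077, -0.1459, -0.0267), |rvec| = θ = 0.14852 rad = 8.510°
Rodrigues: sinθ=0.14798, 1−cosθ=0.01101; R = I + sinθ·[k]× + (1−cosθ)·[k]×²:
    [+0.98902 +0.02716 -0.14526]
    [-0.02604 +0.99961 +0.00962]
    [+0.14547 -0.00573 +0.98935]
t = (0.4957, -0.0779, 1.0462) m
M0: Pc = R·M0+t = (+0.38268, +0.04261, +1.02843); u = 456.4·(+0.38268)/1.02843 + 300.2 = 470.0270, v = 804.7·(+0.04261)/1.02843 + 253.7 = 287.0438
M1: Pc = R·M1+t = (+0.61510, +0.03649, +1.06262); u = 456.4·(+0.61510)/1.06262 + 300.2 = 564.3890, v = 804.7·(+0.03649)/1.06262 + 253.7 = 281.3368
M2: Pc = R·M2+t = (+0.60872, -0.19841, +1.06397); u = 456.4·(+0.60872)/1.06397 + 300.2 = 561.3166, v = 804.7·(-0.19841)/1.06397 + 253.7 = 103.6348
M3: Pc = R·M3+t = (+0.37630, -0.19229, +1.02978); u = 456.4·(+0.37630)/1.02978 + 300.2 = 466.9759, v = 804.7·(-0.19229)/1.02978 + 253.7 = 103.4353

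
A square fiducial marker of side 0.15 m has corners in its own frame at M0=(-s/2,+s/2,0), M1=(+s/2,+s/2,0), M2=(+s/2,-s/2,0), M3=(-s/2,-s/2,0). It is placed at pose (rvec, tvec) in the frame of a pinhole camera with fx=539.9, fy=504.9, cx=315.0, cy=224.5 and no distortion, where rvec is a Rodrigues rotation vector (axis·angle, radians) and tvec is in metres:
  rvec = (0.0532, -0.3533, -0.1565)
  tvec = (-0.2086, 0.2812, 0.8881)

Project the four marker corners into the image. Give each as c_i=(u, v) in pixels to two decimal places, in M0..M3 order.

c0=(148.82, 438.04) c1=(239.62, 412.86) c2=(225.85, 333.01) c3=(132.97, 353.78)

Intrinsics K: fx=539.9, fy=504.9, cx=315.0, cy=224.5
Marker side s = 0.15 m; corners in marker frame (Z=0):
  M0 = (-0.0750, +0.0750, 0)
  M1 = (+0.0750, +0.0750, 0)
  M2 = (+0.0750, -0.0750, 0)
  M3 = (-0.0750, -0.0750, 0)
rvec = (0.0532, -0.3533, -0.1565), |rvec| = θ = 0.39006 rad = 22.349°
Rodrigues: sinθ=0.38024, 1−cosθ=0.07511; R = I + sinθ·[k]× + (1−cosθ)·[k]×²:
    [+0.92629 +0.14328 -0.34852]
    [-0.16184 +0.98651 -0.02456]
    [+0.34030 +0.07916 +0.93698]
t = (-0.2086, 0.2812, 0.8881) m
M0: Pc = R·M0+t = (-0.26733, +0.36733, +0.86851); u = 539.9·(-0.26733)/0.86851 + 315.0 = 148.8210, v = 504.9·(+0.36733)/0.86851 + 224.5 = 438.0406
M1: Pc = R·M1+t = (-0.12838, +0.34305, +0.91956); u = 539.9·(-0.12838)/0.91956 + 315.0 = 239.6229, v = 504.9·(+0.34305)/0.91956 + 224.5 = 412.8577
M2: Pc = R·M2+t = (-0.14987, +0.19507, +0.90769); u = 539.9·(-0.14987)/0.90769 + 315.0 = 225.8530, v = 504.9·(+0.19507)/0.90769 + 224.5 = 333.0097
M3: Pc = R·M3+t = (-0.28882, +0.21935, +0.85664); u = 539.9·(-0.28882)/0.85664 + 315.0 = 132.9720, v = 504.9·(+0.21935)/0.85664 + 224.5 = 353.7837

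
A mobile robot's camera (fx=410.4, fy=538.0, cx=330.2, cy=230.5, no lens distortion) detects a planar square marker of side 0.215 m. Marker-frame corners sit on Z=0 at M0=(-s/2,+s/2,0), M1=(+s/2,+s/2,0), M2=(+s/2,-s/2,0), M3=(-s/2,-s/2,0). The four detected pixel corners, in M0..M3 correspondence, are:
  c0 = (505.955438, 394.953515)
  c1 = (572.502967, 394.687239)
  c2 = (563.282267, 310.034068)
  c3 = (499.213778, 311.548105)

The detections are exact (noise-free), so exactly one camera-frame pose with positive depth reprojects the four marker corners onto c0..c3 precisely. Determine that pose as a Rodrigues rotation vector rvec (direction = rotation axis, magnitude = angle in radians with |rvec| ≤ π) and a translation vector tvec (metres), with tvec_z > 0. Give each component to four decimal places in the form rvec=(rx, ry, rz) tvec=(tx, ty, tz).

rvec=(-0.2386, 0.1037, -0.0217) tvec=(0.7041, 0.3189, 1.4115)

Intrinsics K: fx=410.4, fy=538.0, cx=330.2, cy=230.5
Marker side s = 0.215 m; corners in marker frame (Z=0):
  M0 = (-0.1075, +0.1075, 0)
  M1 = (+0.1075, +0.1075, 0)
  M2 = (+0.1075, -0.1075, 0)
  M3 = (-0.1075, -0.1075, 0)
Detected image corners:
  c0 = (505.955438, 394.953515) px
  c1 = (572.502967, 394.687239) px
  c2 = (563.282267, 310.034068) px
  c3 = (499.213778, 311.548105) px
Planar DLT: solve 8×8 A·h = b for H (H[2,2]=1):
  H  [+265.73554 -52.78692 +534.91790]
  H  [-29.18690 +331.57690 +352.05080]
  H  [-0.07084 -0.16790 +1.00000]
B = K⁻¹H; ‖b₁‖=0.708460, ‖b₂‖=0.708460; λ = 2/(‖b₁‖+‖b₂‖) = 1.411512, sign → tz>0 ⇒ λ=+1.411512
r₁ = λ·B[:,0] = (+0.99442,-0.03373,-0.10000); r₂ = λ·B[:,1] = (+0.00912,+0.97147,-0.23699)
r₃ = r₁×r₂ = (+0.10514,+0.23475,+0.96635); SVD([r₁ r₂ r₃]) → R = UVᵀ:
  R  [+0.99442 +0.00912 +0.10514]
  R  [-0.03373 +0.97147 +0.23475]
  R  [-0.10000 -0.23699 +0.96635]
t = (+0.70410, +0.31890, +1.41151) m
tr R = 2.932238; θ = arccos((tr R − 1)/2) = 0.261052 rad = 14.957°
axis k = ((R−Rᵀ)₃₂, (R−Rᵀ)₁₃, (R−Rᵀ)₂₁) / (2 sinθ) = (-0.913882, +0.397401, -0.083023)
rvec = θ·k = (-0.238571, +0.103743, -0.021673)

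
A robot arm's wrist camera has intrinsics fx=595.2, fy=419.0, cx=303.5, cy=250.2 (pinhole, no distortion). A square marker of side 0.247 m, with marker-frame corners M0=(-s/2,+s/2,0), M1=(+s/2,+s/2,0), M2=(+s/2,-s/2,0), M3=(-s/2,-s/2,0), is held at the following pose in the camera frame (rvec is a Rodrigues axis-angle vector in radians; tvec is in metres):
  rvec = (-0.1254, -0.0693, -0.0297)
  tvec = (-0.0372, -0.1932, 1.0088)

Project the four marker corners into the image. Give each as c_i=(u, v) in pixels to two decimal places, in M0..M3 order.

c0=(209.11, 221.43) c1=(357.03, 219.33) c2=(350.61, 120.87) c3=(207.05, 121.22)

Intrinsics K: fx=595.2, fy=419.0, cx=303.5, cy=250.2
Marker side s = 0.247 m; corners in marker frame (Z=0):
  M0 = (-0.1235, +0.1235, 0)
  M1 = (+0.1235, +0.1235, 0)
  M2 = (+0.1235, -0.1235, 0)
  M3 = (-0.1235, -0.1235, 0)
rvec = (-0.1254, -0.0693, -0.0297), |rvec| = θ = 0.14632 rad = 8.384°
Rodrigues: sinθ=0.14580, 1−cosθ=0.01069; R = I + sinθ·[k]× + (1−cosθ)·[k]×²:
    [+0.99716 +0.03393 -0.06719]
    [-0.02526 +0.99171 +0.12598]
    [+0.07091 -0.12393 +0.98975]
t = (-0.0372, -0.1932, 1.0088) m
M0: Pc = R·M0+t = (-0.15616, -0.06760, +0.98474); u = 595.2·(-0.15616)/0.98474 + 303.5 = 209.1136, v = 419.0·(-0.06760)/0.98474 + 250.2 = 221.4347
M1: Pc = R·M1+t = (+0.09014, -0.07384, +1.00225); u = 595.2·(+0.09014)/1.00225 + 303.5 = 357.0308, v = 419.0·(-0.07384)/1.00225 + 250.2 = 219.3294
M2: Pc = R·M2+t = (+0.08176, -0.31880, +1.03286); u = 595.2·(+0.08176)/1.03286 + 303.5 = 350.6147, v = 419.0·(-0.31880)/1.03286 + 250.2 = 120.8746
M3: Pc = R·M3+t = (-0.16454, -0.31256, +1.01535); u = 595.2·(-0.16454)/1.01535 + 303.5 = 207.0460, v = 419.0·(-0.31256)/1.01535 + 250.2 = 121.2181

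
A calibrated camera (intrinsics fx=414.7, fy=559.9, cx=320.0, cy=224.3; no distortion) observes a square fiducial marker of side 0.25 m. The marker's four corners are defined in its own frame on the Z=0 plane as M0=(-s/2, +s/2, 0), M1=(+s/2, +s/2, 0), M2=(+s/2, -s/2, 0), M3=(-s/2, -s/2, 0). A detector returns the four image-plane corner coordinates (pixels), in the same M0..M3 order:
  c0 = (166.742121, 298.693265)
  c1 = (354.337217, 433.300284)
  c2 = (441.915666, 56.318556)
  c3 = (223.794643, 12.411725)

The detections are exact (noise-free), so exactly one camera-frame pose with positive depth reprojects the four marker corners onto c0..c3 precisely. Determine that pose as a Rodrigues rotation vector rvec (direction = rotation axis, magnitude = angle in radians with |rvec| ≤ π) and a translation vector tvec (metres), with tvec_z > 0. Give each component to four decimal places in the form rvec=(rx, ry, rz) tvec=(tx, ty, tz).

Intrinsics K: fx=414.7, fy=559.9, cx=320.0, cy=224.3
Marker side s = 0.25 m; corners in marker frame (Z=0):
  M0 = (-0.1250, +0.1250, 0)
  M1 = (+0.1250, +0.1250, 0)
  M2 = (+0.1250, -0.1250, 0)
  M3 = (-0.1250, -0.1250, 0)
Detected image corners:
  c0 = (166.742121, 298.693265) px
  c1 = (354.337217, 433.300284) px
  c2 = (441.915666, 56.318556) px
  c3 = (223.794643, 12.411725) px
Planar DLT: solve 8×8 A·h = b for H (H[2,2]=1):
  H  [+469.93143 -223.14202 +281.29328]
  H  [+131.99848 +1339.25026 +197.79583]
  H  [-1.14603 +0.19338 +1.00000]
B = K⁻¹H; ‖b₁‖=2.422102, ‖b₂‖=2.422102; λ = 2/(‖b₁‖+‖b₂‖) = 0.412864, sign → tz>0 ⇒ λ=+0.412864
r₁ = λ·B[:,0] = (+0.83296,+0.28688,-0.47316); r₂ = λ·B[:,1] = (-0.28376,+0.95557,+0.07984)
r₃ = r₁×r₂ = (+0.47504,+0.06776,+0.87735); SVD([r₁ r₂ r₃]) → R = UVᵀ:
  R  [+0.83296 -0.28376 +0.47504]
  R  [+0.28688 +0.95557 +0.06776]
  R  [-0.47316 +0.07984 +0.87735]
t = (-0.03854, -0.01954, +0.41286) m
tr R = 2.665878; θ = arccos((tr R − 1)/2) = 0.586399 rad = 33.598°
axis k = ((R−Rᵀ)₃₂, (R−Rᵀ)₁₃, (R−Rᵀ)₂₁) / (2 sinθ) = (+0.010912, +0.856752, +0.515614)
rvec = θ·k = (+0.006399, +0.502398, +0.302355)

rvec=(0.0064, 0.5024, 0.3024) tvec=(-0.0385, -0.0195, 0.4129)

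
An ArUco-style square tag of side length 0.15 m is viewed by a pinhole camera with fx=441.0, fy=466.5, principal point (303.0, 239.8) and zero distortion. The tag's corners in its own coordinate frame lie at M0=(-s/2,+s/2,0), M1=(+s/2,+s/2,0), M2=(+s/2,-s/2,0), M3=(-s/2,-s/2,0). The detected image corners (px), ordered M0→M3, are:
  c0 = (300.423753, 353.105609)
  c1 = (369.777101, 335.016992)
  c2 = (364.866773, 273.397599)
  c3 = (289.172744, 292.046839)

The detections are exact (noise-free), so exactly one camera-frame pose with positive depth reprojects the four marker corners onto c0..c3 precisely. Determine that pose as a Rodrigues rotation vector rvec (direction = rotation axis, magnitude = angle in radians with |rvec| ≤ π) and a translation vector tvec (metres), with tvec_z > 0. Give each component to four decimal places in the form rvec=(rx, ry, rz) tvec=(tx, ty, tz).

Intrinsics K: fx=441.0, fy=466.5, cx=303.0, cy=239.8
Marker side s = 0.15 m; corners in marker frame (Z=0):
  M0 = (-0.0750, +0.0750, 0)
  M1 = (+0.0750, +0.0750, 0)
  M2 = (+0.0750, -0.0750, 0)
  M3 = (-0.0750, -0.0750, 0)
Detected image corners:
  c0 = (300.423753, 353.105609) px
  c1 = (369.777101, 335.016992) px
  c2 = (364.866773, 273.397599) px
  c3 = (289.172744, 292.046839) px
Planar DLT: solve 8×8 A·h = b for H (H[2,2]=1):
  H  [+518.98562 +242.60315 +331.53202]
  H  [-87.92324 +587.76720 +314.62855]
  H  [+0.10995 +0.57061 +1.00000]
B = K⁻¹H; ‖b₁‖=1.133562, ‖b₂‖=1.133562; λ = 2/(‖b₁‖+‖b₂‖) = 0.882175, sign → tz>0 ⇒ λ=+0.882175
r₁ = λ·B[:,0] = (+0.97154,-0.21613,+0.09699); r₂ = λ·B[:,1] = (+0.13944,+0.85274,+0.50338)
r₃ = r₁×r₂ = (-0.19150,-0.47552,+0.85861); SVD([r₁ r₂ r₃]) → R = UVᵀ:
  R  [+0.97154 +0.13944 -0.19150]
  R  [-0.21613 +0.85274 -0.47552]
  R  [+0.09699 +0.50338 +0.85861]
t = (+0.05708, +0.14150, +0.88217) m
tr R = 2.682882; θ = arccos((tr R − 1)/2) = 0.570852 rad = 32.707°
axis k = ((R−Rᵀ)₃₂, (R−Rᵀ)₁₃, (R−Rᵀ)₂₁) / (2 sinθ) = (+0.905806, -0.266951, -0.329018)
rvec = θ·k = (+0.517081, -0.152390, -0.187821)

rvec=(0.5171, -0.1524, -0.1878) tvec=(0.0571, 0.1415, 0.8822)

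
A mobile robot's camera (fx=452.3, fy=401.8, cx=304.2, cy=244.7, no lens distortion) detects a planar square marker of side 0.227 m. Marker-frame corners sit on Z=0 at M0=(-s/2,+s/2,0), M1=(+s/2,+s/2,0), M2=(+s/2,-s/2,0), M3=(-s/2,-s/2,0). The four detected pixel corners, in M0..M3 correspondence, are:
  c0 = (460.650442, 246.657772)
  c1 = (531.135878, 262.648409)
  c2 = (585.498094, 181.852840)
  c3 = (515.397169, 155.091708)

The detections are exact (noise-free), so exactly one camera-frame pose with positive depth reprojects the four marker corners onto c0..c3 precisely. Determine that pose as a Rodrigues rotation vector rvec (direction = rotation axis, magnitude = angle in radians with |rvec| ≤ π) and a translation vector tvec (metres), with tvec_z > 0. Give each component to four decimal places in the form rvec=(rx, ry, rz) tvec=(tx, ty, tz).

rvec=(0.4123, -0.4200, 0.2898) tvec=(0.4666, -0.0739, 0.9602)

Intrinsics K: fx=452.3, fy=401.8, cx=304.2, cy=244.7
Marker side s = 0.227 m; corners in marker frame (Z=0):
  M0 = (-0.1135, +0.1135, 0)
  M1 = (+0.1135, +0.1135, 0)
  M2 = (+0.1135, -0.1135, 0)
  M3 = (-0.1135, -0.1135, 0)
Detected image corners:
  c0 = (460.650442, 246.657772) px
  c1 = (531.135878, 262.648409) px
  c2 = (585.498094, 181.852840) px
  c3 = (515.397169, 155.091708) px
Planar DLT: solve 8×8 A·h = b for H (H[2,2]=1):
  H  [+553.85348 -63.39836 +523.98534]
  H  [+191.99110 +449.92427 +213.78239]
  H  [+0.46669 +0.33810 +1.00000]
B = K⁻¹H; ‖b₁‖=1.041424, ‖b₂‖=1.041424; λ = 2/(‖b₁‖+‖b₂‖) = 0.960224, sign → tz>0 ⇒ λ=+0.960224
r₁ = λ·B[:,0] = (+0.87443,+0.18591,+0.44813); r₂ = λ·B[:,1] = (-0.35294,+0.87751,+0.32465)
r₃ = r₁×r₂ = (-0.33288,-0.44205,+0.83294); SVD([r₁ r₂ r₃]) → R = UVᵀ:
  R  [+0.87443 -0.35294 -0.33288]
  R  [+0.18591 +0.87751 -0.44205]
  R  [+0.44813 +0.32465 +0.83294]
t = (+0.46660, -0.07389, +0.96022) m
tr R = 2.584875; θ = arccos((tr R − 1)/2) = 0.656002 rad = 37.586°
axis k = ((R−Rᵀ)₃₂, (R−Rᵀ)₁₃, (R−Rᵀ)₂₁) / (2 sinθ) = (+0.628493, -0.640223, +0.441714)
rvec = θ·k = (+0.412292, -0.419988, +0.289765)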